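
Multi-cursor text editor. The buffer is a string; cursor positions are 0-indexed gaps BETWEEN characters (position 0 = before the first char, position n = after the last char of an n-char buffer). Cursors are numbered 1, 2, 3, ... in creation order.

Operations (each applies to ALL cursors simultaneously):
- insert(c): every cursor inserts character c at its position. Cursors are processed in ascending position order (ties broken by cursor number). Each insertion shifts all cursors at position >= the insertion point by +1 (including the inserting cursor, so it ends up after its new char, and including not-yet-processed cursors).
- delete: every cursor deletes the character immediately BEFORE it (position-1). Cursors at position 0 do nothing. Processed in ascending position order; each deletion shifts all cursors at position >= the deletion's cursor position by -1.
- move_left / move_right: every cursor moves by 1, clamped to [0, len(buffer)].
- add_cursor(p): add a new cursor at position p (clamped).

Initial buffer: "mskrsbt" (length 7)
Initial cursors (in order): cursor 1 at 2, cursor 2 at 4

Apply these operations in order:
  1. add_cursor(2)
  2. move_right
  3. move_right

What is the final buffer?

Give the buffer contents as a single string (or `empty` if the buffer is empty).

After op 1 (add_cursor(2)): buffer="mskrsbt" (len 7), cursors c1@2 c3@2 c2@4, authorship .......
After op 2 (move_right): buffer="mskrsbt" (len 7), cursors c1@3 c3@3 c2@5, authorship .......
After op 3 (move_right): buffer="mskrsbt" (len 7), cursors c1@4 c3@4 c2@6, authorship .......

Answer: mskrsbt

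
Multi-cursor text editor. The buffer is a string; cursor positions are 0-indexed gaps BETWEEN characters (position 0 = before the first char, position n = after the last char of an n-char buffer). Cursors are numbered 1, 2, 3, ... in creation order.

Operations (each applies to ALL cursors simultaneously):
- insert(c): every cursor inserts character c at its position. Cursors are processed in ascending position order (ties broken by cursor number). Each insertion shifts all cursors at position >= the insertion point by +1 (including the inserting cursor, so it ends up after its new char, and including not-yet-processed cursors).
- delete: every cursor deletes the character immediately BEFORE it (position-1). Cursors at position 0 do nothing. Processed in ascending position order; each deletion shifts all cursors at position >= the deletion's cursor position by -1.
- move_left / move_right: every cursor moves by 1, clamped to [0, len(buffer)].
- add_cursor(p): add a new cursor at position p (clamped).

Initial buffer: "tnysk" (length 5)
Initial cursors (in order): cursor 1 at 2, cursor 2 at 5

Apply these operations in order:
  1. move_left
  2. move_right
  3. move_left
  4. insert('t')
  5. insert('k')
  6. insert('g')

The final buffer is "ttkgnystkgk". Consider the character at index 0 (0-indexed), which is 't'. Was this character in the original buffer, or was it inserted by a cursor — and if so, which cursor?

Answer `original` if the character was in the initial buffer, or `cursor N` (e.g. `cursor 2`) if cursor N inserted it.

After op 1 (move_left): buffer="tnysk" (len 5), cursors c1@1 c2@4, authorship .....
After op 2 (move_right): buffer="tnysk" (len 5), cursors c1@2 c2@5, authorship .....
After op 3 (move_left): buffer="tnysk" (len 5), cursors c1@1 c2@4, authorship .....
After op 4 (insert('t')): buffer="ttnystk" (len 7), cursors c1@2 c2@6, authorship .1...2.
After op 5 (insert('k')): buffer="ttknystkk" (len 9), cursors c1@3 c2@8, authorship .11...22.
After op 6 (insert('g')): buffer="ttkgnystkgk" (len 11), cursors c1@4 c2@10, authorship .111...222.
Authorship (.=original, N=cursor N): . 1 1 1 . . . 2 2 2 .
Index 0: author = original

Answer: original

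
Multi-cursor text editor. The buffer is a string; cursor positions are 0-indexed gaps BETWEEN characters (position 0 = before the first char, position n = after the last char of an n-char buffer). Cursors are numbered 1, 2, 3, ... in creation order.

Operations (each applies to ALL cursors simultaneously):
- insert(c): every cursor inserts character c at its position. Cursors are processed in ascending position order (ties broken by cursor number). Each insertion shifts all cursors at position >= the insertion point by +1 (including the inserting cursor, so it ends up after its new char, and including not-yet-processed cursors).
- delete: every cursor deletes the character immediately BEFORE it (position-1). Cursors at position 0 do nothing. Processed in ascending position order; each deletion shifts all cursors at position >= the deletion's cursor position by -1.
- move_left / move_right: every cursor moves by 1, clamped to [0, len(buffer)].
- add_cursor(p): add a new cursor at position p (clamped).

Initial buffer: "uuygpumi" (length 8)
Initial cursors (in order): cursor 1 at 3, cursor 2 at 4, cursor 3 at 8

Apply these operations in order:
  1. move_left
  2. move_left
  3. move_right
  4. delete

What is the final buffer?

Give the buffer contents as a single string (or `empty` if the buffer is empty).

After op 1 (move_left): buffer="uuygpumi" (len 8), cursors c1@2 c2@3 c3@7, authorship ........
After op 2 (move_left): buffer="uuygpumi" (len 8), cursors c1@1 c2@2 c3@6, authorship ........
After op 3 (move_right): buffer="uuygpumi" (len 8), cursors c1@2 c2@3 c3@7, authorship ........
After op 4 (delete): buffer="ugpui" (len 5), cursors c1@1 c2@1 c3@4, authorship .....

Answer: ugpui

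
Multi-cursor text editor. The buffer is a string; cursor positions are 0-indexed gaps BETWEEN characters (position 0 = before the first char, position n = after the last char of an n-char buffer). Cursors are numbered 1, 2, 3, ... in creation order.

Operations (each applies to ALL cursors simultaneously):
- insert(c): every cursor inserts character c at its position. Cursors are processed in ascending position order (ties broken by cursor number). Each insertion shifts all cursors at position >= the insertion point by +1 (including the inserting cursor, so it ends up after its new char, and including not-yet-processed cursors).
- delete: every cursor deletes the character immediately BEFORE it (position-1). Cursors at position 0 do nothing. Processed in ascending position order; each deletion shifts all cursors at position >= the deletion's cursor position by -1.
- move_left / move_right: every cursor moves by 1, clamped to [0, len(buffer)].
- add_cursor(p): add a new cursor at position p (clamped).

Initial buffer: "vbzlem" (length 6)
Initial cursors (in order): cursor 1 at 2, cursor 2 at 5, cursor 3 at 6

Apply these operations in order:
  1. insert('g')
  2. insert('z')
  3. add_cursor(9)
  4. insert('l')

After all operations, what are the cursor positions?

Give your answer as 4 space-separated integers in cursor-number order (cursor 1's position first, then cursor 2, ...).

Answer: 5 12 16 12

Derivation:
After op 1 (insert('g')): buffer="vbgzlegmg" (len 9), cursors c1@3 c2@7 c3@9, authorship ..1...2.3
After op 2 (insert('z')): buffer="vbgzzlegzmgz" (len 12), cursors c1@4 c2@9 c3@12, authorship ..11...22.33
After op 3 (add_cursor(9)): buffer="vbgzzlegzmgz" (len 12), cursors c1@4 c2@9 c4@9 c3@12, authorship ..11...22.33
After op 4 (insert('l')): buffer="vbgzlzlegzllmgzl" (len 16), cursors c1@5 c2@12 c4@12 c3@16, authorship ..111...2224.333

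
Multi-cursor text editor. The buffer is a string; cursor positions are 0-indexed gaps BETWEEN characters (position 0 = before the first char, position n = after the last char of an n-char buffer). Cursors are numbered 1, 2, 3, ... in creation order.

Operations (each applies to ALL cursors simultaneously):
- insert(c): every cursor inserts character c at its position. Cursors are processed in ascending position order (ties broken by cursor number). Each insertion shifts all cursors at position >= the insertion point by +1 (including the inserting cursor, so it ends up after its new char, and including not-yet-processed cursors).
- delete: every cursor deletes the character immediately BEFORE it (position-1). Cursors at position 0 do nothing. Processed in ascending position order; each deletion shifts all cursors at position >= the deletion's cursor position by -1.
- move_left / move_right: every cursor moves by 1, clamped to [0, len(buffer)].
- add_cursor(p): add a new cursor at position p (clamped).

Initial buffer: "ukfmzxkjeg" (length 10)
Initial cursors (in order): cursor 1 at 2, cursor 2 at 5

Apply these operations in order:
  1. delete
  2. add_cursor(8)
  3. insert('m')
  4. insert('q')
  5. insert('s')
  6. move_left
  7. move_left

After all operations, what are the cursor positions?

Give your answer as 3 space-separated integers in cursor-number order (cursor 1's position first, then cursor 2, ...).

After op 1 (delete): buffer="ufmxkjeg" (len 8), cursors c1@1 c2@3, authorship ........
After op 2 (add_cursor(8)): buffer="ufmxkjeg" (len 8), cursors c1@1 c2@3 c3@8, authorship ........
After op 3 (insert('m')): buffer="umfmmxkjegm" (len 11), cursors c1@2 c2@5 c3@11, authorship .1..2.....3
After op 4 (insert('q')): buffer="umqfmmqxkjegmq" (len 14), cursors c1@3 c2@7 c3@14, authorship .11..22.....33
After op 5 (insert('s')): buffer="umqsfmmqsxkjegmqs" (len 17), cursors c1@4 c2@9 c3@17, authorship .111..222.....333
After op 6 (move_left): buffer="umqsfmmqsxkjegmqs" (len 17), cursors c1@3 c2@8 c3@16, authorship .111..222.....333
After op 7 (move_left): buffer="umqsfmmqsxkjegmqs" (len 17), cursors c1@2 c2@7 c3@15, authorship .111..222.....333

Answer: 2 7 15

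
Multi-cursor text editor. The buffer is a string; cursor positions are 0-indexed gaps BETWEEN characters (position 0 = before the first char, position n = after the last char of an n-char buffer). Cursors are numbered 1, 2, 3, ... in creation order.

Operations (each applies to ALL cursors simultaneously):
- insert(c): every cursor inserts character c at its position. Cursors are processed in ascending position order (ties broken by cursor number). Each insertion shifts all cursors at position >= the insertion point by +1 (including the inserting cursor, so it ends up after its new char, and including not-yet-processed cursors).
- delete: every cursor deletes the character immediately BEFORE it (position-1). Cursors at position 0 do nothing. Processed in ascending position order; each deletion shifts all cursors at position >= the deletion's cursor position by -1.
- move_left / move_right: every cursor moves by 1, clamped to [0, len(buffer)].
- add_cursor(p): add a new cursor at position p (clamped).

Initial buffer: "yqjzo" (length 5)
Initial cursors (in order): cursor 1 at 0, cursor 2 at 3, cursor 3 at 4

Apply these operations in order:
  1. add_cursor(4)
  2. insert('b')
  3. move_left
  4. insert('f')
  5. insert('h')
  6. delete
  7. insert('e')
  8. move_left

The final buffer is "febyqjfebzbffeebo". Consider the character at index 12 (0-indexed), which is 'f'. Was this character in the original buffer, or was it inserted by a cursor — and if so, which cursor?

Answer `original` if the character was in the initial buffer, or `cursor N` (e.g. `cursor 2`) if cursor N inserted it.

After op 1 (add_cursor(4)): buffer="yqjzo" (len 5), cursors c1@0 c2@3 c3@4 c4@4, authorship .....
After op 2 (insert('b')): buffer="byqjbzbbo" (len 9), cursors c1@1 c2@5 c3@8 c4@8, authorship 1...2.34.
After op 3 (move_left): buffer="byqjbzbbo" (len 9), cursors c1@0 c2@4 c3@7 c4@7, authorship 1...2.34.
After op 4 (insert('f')): buffer="fbyqjfbzbffbo" (len 13), cursors c1@1 c2@6 c3@11 c4@11, authorship 11...22.3344.
After op 5 (insert('h')): buffer="fhbyqjfhbzbffhhbo" (len 17), cursors c1@2 c2@8 c3@15 c4@15, authorship 111...222.334344.
After op 6 (delete): buffer="fbyqjfbzbffbo" (len 13), cursors c1@1 c2@6 c3@11 c4@11, authorship 11...22.3344.
After op 7 (insert('e')): buffer="febyqjfebzbffeebo" (len 17), cursors c1@2 c2@8 c3@15 c4@15, authorship 111...222.334344.
After op 8 (move_left): buffer="febyqjfebzbffeebo" (len 17), cursors c1@1 c2@7 c3@14 c4@14, authorship 111...222.334344.
Authorship (.=original, N=cursor N): 1 1 1 . . . 2 2 2 . 3 3 4 3 4 4 .
Index 12: author = 4

Answer: cursor 4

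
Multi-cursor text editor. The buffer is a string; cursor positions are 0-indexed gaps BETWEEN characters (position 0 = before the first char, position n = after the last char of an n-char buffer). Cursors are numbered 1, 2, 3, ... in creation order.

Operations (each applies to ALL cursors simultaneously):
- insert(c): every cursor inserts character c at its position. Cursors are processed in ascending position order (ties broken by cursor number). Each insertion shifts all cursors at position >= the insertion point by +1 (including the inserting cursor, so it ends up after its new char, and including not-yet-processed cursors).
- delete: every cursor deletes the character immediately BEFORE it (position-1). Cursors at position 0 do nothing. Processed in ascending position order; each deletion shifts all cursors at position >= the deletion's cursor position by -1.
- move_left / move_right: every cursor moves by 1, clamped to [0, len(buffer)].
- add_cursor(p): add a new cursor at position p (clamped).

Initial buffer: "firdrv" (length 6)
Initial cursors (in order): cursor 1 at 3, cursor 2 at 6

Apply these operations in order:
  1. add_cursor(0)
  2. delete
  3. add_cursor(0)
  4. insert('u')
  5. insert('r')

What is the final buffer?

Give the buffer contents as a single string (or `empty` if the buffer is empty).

After op 1 (add_cursor(0)): buffer="firdrv" (len 6), cursors c3@0 c1@3 c2@6, authorship ......
After op 2 (delete): buffer="fidr" (len 4), cursors c3@0 c1@2 c2@4, authorship ....
After op 3 (add_cursor(0)): buffer="fidr" (len 4), cursors c3@0 c4@0 c1@2 c2@4, authorship ....
After op 4 (insert('u')): buffer="uufiudru" (len 8), cursors c3@2 c4@2 c1@5 c2@8, authorship 34..1..2
After op 5 (insert('r')): buffer="uurrfiurdrur" (len 12), cursors c3@4 c4@4 c1@8 c2@12, authorship 3434..11..22

Answer: uurrfiurdrur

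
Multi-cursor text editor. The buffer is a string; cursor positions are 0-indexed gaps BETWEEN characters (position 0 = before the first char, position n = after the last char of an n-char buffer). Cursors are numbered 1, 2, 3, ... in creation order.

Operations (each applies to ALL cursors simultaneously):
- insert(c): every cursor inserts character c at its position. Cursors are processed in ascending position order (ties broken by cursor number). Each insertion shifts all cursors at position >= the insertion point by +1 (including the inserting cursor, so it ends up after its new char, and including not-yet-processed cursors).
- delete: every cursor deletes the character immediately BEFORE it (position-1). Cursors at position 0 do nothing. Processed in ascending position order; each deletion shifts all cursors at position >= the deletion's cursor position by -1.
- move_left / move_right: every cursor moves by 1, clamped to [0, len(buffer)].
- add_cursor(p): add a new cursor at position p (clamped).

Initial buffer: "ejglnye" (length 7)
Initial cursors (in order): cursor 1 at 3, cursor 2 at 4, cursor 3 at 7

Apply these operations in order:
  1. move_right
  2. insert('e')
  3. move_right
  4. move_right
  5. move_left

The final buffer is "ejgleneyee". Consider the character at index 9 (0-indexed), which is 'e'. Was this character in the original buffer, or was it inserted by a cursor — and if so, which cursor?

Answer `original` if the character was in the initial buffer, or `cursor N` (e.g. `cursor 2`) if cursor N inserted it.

Answer: cursor 3

Derivation:
After op 1 (move_right): buffer="ejglnye" (len 7), cursors c1@4 c2@5 c3@7, authorship .......
After op 2 (insert('e')): buffer="ejgleneyee" (len 10), cursors c1@5 c2@7 c3@10, authorship ....1.2..3
After op 3 (move_right): buffer="ejgleneyee" (len 10), cursors c1@6 c2@8 c3@10, authorship ....1.2..3
After op 4 (move_right): buffer="ejgleneyee" (len 10), cursors c1@7 c2@9 c3@10, authorship ....1.2..3
After op 5 (move_left): buffer="ejgleneyee" (len 10), cursors c1@6 c2@8 c3@9, authorship ....1.2..3
Authorship (.=original, N=cursor N): . . . . 1 . 2 . . 3
Index 9: author = 3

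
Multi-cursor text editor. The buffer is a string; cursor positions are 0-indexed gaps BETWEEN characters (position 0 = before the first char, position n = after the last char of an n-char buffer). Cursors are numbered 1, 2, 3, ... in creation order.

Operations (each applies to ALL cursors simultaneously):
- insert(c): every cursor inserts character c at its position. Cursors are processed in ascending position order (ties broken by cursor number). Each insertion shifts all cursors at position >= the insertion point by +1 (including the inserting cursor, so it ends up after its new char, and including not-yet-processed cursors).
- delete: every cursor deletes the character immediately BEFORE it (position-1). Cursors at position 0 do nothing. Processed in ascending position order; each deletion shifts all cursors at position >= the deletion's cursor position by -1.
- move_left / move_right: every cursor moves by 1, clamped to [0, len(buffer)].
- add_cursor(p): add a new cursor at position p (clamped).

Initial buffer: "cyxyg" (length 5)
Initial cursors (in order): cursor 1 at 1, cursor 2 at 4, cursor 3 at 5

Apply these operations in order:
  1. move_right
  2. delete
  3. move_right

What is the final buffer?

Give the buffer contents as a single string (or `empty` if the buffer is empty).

Answer: cx

Derivation:
After op 1 (move_right): buffer="cyxyg" (len 5), cursors c1@2 c2@5 c3@5, authorship .....
After op 2 (delete): buffer="cx" (len 2), cursors c1@1 c2@2 c3@2, authorship ..
After op 3 (move_right): buffer="cx" (len 2), cursors c1@2 c2@2 c3@2, authorship ..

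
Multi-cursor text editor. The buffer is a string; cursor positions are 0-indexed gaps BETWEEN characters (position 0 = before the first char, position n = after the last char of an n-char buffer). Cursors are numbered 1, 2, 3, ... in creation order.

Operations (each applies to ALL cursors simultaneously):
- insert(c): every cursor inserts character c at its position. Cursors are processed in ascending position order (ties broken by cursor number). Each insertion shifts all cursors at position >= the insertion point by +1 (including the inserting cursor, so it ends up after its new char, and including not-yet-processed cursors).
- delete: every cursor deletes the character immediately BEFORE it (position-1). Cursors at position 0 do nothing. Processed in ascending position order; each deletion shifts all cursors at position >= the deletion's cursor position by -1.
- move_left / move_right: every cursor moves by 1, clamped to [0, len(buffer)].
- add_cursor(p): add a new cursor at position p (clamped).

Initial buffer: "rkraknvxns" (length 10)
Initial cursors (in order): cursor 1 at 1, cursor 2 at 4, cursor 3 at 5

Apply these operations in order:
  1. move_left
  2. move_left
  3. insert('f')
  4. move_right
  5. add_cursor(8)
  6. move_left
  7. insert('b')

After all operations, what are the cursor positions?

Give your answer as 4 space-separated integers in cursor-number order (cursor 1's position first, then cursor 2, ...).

Answer: 2 6 9 11

Derivation:
After op 1 (move_left): buffer="rkraknvxns" (len 10), cursors c1@0 c2@3 c3@4, authorship ..........
After op 2 (move_left): buffer="rkraknvxns" (len 10), cursors c1@0 c2@2 c3@3, authorship ..........
After op 3 (insert('f')): buffer="frkfrfaknvxns" (len 13), cursors c1@1 c2@4 c3@6, authorship 1..2.3.......
After op 4 (move_right): buffer="frkfrfaknvxns" (len 13), cursors c1@2 c2@5 c3@7, authorship 1..2.3.......
After op 5 (add_cursor(8)): buffer="frkfrfaknvxns" (len 13), cursors c1@2 c2@5 c3@7 c4@8, authorship 1..2.3.......
After op 6 (move_left): buffer="frkfrfaknvxns" (len 13), cursors c1@1 c2@4 c3@6 c4@7, authorship 1..2.3.......
After op 7 (insert('b')): buffer="fbrkfbrfbabknvxns" (len 17), cursors c1@2 c2@6 c3@9 c4@11, authorship 11..22.33.4......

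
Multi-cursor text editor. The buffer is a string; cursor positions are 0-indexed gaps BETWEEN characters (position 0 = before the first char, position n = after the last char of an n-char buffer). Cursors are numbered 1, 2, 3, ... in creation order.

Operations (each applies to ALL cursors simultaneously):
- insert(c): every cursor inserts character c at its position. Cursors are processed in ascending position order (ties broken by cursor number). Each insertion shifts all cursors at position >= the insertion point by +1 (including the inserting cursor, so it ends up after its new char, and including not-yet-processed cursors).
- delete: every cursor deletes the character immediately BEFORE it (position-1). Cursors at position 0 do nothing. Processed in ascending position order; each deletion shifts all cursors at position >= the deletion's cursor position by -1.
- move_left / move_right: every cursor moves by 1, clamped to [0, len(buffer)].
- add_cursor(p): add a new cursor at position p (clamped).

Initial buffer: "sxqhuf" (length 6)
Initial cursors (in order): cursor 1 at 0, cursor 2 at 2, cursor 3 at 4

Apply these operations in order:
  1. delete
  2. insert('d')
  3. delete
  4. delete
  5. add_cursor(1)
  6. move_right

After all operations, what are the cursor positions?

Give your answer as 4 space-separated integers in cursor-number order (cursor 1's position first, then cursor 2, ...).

After op 1 (delete): buffer="squf" (len 4), cursors c1@0 c2@1 c3@2, authorship ....
After op 2 (insert('d')): buffer="dsdqduf" (len 7), cursors c1@1 c2@3 c3@5, authorship 1.2.3..
After op 3 (delete): buffer="squf" (len 4), cursors c1@0 c2@1 c3@2, authorship ....
After op 4 (delete): buffer="uf" (len 2), cursors c1@0 c2@0 c3@0, authorship ..
After op 5 (add_cursor(1)): buffer="uf" (len 2), cursors c1@0 c2@0 c3@0 c4@1, authorship ..
After op 6 (move_right): buffer="uf" (len 2), cursors c1@1 c2@1 c3@1 c4@2, authorship ..

Answer: 1 1 1 2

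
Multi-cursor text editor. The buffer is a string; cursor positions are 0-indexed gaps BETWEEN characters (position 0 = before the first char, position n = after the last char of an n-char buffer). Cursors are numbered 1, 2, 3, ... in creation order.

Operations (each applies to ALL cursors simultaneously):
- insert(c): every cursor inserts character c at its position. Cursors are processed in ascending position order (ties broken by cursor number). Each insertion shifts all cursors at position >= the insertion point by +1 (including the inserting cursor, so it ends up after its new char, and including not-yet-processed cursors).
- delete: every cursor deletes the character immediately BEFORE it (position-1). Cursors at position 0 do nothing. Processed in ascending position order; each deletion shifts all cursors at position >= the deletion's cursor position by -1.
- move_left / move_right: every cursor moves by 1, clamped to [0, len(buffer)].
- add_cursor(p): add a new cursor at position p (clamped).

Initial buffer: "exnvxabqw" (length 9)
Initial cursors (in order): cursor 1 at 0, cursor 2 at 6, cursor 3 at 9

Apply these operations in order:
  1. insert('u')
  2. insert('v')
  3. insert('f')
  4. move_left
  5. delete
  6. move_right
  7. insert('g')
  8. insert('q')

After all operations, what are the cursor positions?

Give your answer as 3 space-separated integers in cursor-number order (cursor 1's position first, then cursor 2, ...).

Answer: 4 14 21

Derivation:
After op 1 (insert('u')): buffer="uexnvxaubqwu" (len 12), cursors c1@1 c2@8 c3@12, authorship 1......2...3
After op 2 (insert('v')): buffer="uvexnvxauvbqwuv" (len 15), cursors c1@2 c2@10 c3@15, authorship 11......22...33
After op 3 (insert('f')): buffer="uvfexnvxauvfbqwuvf" (len 18), cursors c1@3 c2@12 c3@18, authorship 111......222...333
After op 4 (move_left): buffer="uvfexnvxauvfbqwuvf" (len 18), cursors c1@2 c2@11 c3@17, authorship 111......222...333
After op 5 (delete): buffer="ufexnvxaufbqwuf" (len 15), cursors c1@1 c2@9 c3@14, authorship 11......22...33
After op 6 (move_right): buffer="ufexnvxaufbqwuf" (len 15), cursors c1@2 c2@10 c3@15, authorship 11......22...33
After op 7 (insert('g')): buffer="ufgexnvxaufgbqwufg" (len 18), cursors c1@3 c2@12 c3@18, authorship 111......222...333
After op 8 (insert('q')): buffer="ufgqexnvxaufgqbqwufgq" (len 21), cursors c1@4 c2@14 c3@21, authorship 1111......2222...3333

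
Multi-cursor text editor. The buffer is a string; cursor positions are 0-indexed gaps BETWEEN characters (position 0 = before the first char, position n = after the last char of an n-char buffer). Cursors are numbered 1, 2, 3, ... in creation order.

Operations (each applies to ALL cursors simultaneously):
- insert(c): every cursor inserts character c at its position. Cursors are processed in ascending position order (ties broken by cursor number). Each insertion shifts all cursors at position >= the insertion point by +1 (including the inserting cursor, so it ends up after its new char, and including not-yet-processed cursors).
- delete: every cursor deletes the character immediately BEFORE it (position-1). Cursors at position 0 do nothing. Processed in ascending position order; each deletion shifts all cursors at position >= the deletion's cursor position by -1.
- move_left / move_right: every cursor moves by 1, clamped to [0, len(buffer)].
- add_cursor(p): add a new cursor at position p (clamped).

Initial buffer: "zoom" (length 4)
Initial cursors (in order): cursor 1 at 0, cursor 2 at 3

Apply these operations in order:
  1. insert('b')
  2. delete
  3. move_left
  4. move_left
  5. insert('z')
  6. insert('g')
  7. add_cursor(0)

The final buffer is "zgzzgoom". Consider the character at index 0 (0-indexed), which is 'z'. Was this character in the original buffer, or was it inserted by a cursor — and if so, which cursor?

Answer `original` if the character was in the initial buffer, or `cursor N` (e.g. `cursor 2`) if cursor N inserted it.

Answer: cursor 1

Derivation:
After op 1 (insert('b')): buffer="bzoobm" (len 6), cursors c1@1 c2@5, authorship 1...2.
After op 2 (delete): buffer="zoom" (len 4), cursors c1@0 c2@3, authorship ....
After op 3 (move_left): buffer="zoom" (len 4), cursors c1@0 c2@2, authorship ....
After op 4 (move_left): buffer="zoom" (len 4), cursors c1@0 c2@1, authorship ....
After op 5 (insert('z')): buffer="zzzoom" (len 6), cursors c1@1 c2@3, authorship 1.2...
After op 6 (insert('g')): buffer="zgzzgoom" (len 8), cursors c1@2 c2@5, authorship 11.22...
After op 7 (add_cursor(0)): buffer="zgzzgoom" (len 8), cursors c3@0 c1@2 c2@5, authorship 11.22...
Authorship (.=original, N=cursor N): 1 1 . 2 2 . . .
Index 0: author = 1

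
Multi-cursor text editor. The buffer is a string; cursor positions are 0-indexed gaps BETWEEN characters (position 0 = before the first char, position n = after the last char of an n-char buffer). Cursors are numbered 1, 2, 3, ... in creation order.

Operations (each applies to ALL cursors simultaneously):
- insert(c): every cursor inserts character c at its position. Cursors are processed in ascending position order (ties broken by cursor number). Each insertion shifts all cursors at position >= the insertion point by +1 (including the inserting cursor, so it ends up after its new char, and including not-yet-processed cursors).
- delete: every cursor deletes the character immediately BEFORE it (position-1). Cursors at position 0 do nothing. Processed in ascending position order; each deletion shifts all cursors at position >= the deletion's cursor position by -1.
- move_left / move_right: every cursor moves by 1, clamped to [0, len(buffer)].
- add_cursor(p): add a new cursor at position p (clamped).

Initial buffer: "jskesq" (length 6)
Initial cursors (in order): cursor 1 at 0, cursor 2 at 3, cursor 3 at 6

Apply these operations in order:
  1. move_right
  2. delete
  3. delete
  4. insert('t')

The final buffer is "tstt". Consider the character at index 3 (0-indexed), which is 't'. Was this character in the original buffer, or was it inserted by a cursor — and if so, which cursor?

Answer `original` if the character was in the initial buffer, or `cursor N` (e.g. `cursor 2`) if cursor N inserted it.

After op 1 (move_right): buffer="jskesq" (len 6), cursors c1@1 c2@4 c3@6, authorship ......
After op 2 (delete): buffer="sks" (len 3), cursors c1@0 c2@2 c3@3, authorship ...
After op 3 (delete): buffer="s" (len 1), cursors c1@0 c2@1 c3@1, authorship .
After op 4 (insert('t')): buffer="tstt" (len 4), cursors c1@1 c2@4 c3@4, authorship 1.23
Authorship (.=original, N=cursor N): 1 . 2 3
Index 3: author = 3

Answer: cursor 3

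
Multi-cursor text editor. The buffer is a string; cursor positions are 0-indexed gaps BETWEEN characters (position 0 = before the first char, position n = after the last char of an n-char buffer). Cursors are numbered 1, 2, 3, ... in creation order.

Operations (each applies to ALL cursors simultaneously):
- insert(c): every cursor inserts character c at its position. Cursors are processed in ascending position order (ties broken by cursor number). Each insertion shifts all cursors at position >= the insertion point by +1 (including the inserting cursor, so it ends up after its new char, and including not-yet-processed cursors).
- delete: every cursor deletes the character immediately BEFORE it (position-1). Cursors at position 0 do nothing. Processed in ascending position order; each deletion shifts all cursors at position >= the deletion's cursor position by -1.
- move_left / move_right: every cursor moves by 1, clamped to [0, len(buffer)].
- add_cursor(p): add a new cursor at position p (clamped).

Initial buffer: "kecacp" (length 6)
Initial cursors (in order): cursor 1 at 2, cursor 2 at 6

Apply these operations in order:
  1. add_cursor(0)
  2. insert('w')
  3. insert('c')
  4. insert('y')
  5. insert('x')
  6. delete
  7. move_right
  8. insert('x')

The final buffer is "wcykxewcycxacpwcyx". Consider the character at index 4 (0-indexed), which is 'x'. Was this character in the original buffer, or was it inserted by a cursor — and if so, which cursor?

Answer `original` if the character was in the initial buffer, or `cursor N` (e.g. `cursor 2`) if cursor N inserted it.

Answer: cursor 3

Derivation:
After op 1 (add_cursor(0)): buffer="kecacp" (len 6), cursors c3@0 c1@2 c2@6, authorship ......
After op 2 (insert('w')): buffer="wkewcacpw" (len 9), cursors c3@1 c1@4 c2@9, authorship 3..1....2
After op 3 (insert('c')): buffer="wckewccacpwc" (len 12), cursors c3@2 c1@6 c2@12, authorship 33..11....22
After op 4 (insert('y')): buffer="wcykewcycacpwcy" (len 15), cursors c3@3 c1@8 c2@15, authorship 333..111....222
After op 5 (insert('x')): buffer="wcyxkewcyxcacpwcyx" (len 18), cursors c3@4 c1@10 c2@18, authorship 3333..1111....2222
After op 6 (delete): buffer="wcykewcycacpwcy" (len 15), cursors c3@3 c1@8 c2@15, authorship 333..111....222
After op 7 (move_right): buffer="wcykewcycacpwcy" (len 15), cursors c3@4 c1@9 c2@15, authorship 333..111....222
After op 8 (insert('x')): buffer="wcykxewcycxacpwcyx" (len 18), cursors c3@5 c1@11 c2@18, authorship 333.3.111.1...2222
Authorship (.=original, N=cursor N): 3 3 3 . 3 . 1 1 1 . 1 . . . 2 2 2 2
Index 4: author = 3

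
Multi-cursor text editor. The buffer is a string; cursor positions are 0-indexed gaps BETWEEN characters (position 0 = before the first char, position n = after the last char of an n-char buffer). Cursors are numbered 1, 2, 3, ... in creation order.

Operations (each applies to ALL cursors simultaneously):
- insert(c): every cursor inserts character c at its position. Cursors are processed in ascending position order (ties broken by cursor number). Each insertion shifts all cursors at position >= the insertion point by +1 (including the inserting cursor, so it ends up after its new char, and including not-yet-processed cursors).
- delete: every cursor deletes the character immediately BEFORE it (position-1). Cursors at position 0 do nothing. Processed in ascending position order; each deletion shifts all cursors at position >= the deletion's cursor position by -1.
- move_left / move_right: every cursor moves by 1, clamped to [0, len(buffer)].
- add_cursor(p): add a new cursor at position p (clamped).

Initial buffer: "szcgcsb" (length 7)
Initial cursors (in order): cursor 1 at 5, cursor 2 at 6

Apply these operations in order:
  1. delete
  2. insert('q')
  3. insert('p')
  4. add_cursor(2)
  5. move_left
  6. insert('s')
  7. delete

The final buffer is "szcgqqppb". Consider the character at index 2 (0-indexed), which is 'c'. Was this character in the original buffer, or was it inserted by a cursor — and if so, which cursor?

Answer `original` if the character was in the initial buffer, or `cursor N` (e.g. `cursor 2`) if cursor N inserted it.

Answer: original

Derivation:
After op 1 (delete): buffer="szcgb" (len 5), cursors c1@4 c2@4, authorship .....
After op 2 (insert('q')): buffer="szcgqqb" (len 7), cursors c1@6 c2@6, authorship ....12.
After op 3 (insert('p')): buffer="szcgqqppb" (len 9), cursors c1@8 c2@8, authorship ....1212.
After op 4 (add_cursor(2)): buffer="szcgqqppb" (len 9), cursors c3@2 c1@8 c2@8, authorship ....1212.
After op 5 (move_left): buffer="szcgqqppb" (len 9), cursors c3@1 c1@7 c2@7, authorship ....1212.
After op 6 (insert('s')): buffer="sszcgqqpsspb" (len 12), cursors c3@2 c1@10 c2@10, authorship .3...121122.
After op 7 (delete): buffer="szcgqqppb" (len 9), cursors c3@1 c1@7 c2@7, authorship ....1212.
Authorship (.=original, N=cursor N): . . . . 1 2 1 2 .
Index 2: author = original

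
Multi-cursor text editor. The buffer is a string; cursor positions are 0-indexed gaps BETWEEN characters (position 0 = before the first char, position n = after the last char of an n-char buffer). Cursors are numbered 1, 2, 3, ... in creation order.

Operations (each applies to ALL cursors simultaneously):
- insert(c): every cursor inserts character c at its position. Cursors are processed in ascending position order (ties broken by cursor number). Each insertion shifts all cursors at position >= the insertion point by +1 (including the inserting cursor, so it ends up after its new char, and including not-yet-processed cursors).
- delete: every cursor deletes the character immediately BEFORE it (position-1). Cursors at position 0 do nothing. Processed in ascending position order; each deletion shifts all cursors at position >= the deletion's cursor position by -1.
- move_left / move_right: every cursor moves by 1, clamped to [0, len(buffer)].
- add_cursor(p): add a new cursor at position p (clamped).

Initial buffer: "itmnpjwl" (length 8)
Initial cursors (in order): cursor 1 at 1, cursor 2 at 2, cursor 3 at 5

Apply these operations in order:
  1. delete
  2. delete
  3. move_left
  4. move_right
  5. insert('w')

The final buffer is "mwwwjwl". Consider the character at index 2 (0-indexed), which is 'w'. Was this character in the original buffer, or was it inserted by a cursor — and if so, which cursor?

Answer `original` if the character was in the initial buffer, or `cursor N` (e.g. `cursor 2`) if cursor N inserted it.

After op 1 (delete): buffer="mnjwl" (len 5), cursors c1@0 c2@0 c3@2, authorship .....
After op 2 (delete): buffer="mjwl" (len 4), cursors c1@0 c2@0 c3@1, authorship ....
After op 3 (move_left): buffer="mjwl" (len 4), cursors c1@0 c2@0 c3@0, authorship ....
After op 4 (move_right): buffer="mjwl" (len 4), cursors c1@1 c2@1 c3@1, authorship ....
After op 5 (insert('w')): buffer="mwwwjwl" (len 7), cursors c1@4 c2@4 c3@4, authorship .123...
Authorship (.=original, N=cursor N): . 1 2 3 . . .
Index 2: author = 2

Answer: cursor 2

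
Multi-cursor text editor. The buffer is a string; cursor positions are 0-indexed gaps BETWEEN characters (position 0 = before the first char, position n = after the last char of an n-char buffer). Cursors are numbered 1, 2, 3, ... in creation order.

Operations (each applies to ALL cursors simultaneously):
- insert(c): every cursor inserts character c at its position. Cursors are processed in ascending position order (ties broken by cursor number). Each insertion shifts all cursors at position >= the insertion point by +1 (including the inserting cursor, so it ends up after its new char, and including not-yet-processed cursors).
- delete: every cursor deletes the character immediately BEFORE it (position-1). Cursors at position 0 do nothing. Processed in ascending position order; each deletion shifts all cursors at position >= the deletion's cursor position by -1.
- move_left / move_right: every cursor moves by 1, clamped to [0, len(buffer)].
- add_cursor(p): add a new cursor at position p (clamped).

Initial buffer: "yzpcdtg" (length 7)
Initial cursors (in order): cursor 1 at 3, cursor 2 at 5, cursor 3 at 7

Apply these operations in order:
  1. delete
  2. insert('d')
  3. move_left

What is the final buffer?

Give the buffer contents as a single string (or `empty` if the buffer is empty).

After op 1 (delete): buffer="yzct" (len 4), cursors c1@2 c2@3 c3@4, authorship ....
After op 2 (insert('d')): buffer="yzdcdtd" (len 7), cursors c1@3 c2@5 c3@7, authorship ..1.2.3
After op 3 (move_left): buffer="yzdcdtd" (len 7), cursors c1@2 c2@4 c3@6, authorship ..1.2.3

Answer: yzdcdtd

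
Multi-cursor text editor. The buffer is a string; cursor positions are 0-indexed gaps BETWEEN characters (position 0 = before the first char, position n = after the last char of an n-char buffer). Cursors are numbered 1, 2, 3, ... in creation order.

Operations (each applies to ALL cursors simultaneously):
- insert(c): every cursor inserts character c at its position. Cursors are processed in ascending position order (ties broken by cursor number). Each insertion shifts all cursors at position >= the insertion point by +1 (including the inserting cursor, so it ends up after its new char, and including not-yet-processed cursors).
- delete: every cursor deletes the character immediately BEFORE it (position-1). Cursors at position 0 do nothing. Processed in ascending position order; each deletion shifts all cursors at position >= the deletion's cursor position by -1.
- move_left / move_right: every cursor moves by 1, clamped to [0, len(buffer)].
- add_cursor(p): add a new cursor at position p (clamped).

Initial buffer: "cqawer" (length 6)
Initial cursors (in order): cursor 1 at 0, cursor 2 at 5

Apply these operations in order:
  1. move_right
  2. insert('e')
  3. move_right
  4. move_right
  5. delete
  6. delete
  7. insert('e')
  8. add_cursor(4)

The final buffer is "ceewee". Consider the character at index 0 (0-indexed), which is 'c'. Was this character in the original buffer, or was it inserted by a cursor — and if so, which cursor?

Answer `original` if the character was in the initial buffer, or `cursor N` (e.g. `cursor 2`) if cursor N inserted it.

After op 1 (move_right): buffer="cqawer" (len 6), cursors c1@1 c2@6, authorship ......
After op 2 (insert('e')): buffer="ceqawere" (len 8), cursors c1@2 c2@8, authorship .1.....2
After op 3 (move_right): buffer="ceqawere" (len 8), cursors c1@3 c2@8, authorship .1.....2
After op 4 (move_right): buffer="ceqawere" (len 8), cursors c1@4 c2@8, authorship .1.....2
After op 5 (delete): buffer="ceqwer" (len 6), cursors c1@3 c2@6, authorship .1....
After op 6 (delete): buffer="cewe" (len 4), cursors c1@2 c2@4, authorship .1..
After op 7 (insert('e')): buffer="ceewee" (len 6), cursors c1@3 c2@6, authorship .11..2
After op 8 (add_cursor(4)): buffer="ceewee" (len 6), cursors c1@3 c3@4 c2@6, authorship .11..2
Authorship (.=original, N=cursor N): . 1 1 . . 2
Index 0: author = original

Answer: original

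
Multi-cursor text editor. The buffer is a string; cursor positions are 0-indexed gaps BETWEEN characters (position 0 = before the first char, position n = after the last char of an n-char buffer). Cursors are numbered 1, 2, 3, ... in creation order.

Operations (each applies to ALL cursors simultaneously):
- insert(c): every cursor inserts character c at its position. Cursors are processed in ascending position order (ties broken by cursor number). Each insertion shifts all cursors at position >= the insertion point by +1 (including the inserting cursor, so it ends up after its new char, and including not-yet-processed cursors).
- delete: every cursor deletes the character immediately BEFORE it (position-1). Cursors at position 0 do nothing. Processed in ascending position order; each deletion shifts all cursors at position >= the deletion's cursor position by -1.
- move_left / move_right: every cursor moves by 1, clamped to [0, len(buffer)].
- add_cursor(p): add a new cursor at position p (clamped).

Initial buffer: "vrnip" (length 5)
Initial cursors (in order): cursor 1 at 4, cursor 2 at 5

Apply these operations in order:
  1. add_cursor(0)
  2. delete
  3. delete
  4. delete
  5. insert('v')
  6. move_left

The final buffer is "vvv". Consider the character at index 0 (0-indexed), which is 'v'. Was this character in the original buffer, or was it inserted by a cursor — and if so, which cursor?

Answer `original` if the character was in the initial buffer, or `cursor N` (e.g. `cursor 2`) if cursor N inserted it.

After op 1 (add_cursor(0)): buffer="vrnip" (len 5), cursors c3@0 c1@4 c2@5, authorship .....
After op 2 (delete): buffer="vrn" (len 3), cursors c3@0 c1@3 c2@3, authorship ...
After op 3 (delete): buffer="v" (len 1), cursors c3@0 c1@1 c2@1, authorship .
After op 4 (delete): buffer="" (len 0), cursors c1@0 c2@0 c3@0, authorship 
After op 5 (insert('v')): buffer="vvv" (len 3), cursors c1@3 c2@3 c3@3, authorship 123
After op 6 (move_left): buffer="vvv" (len 3), cursors c1@2 c2@2 c3@2, authorship 123
Authorship (.=original, N=cursor N): 1 2 3
Index 0: author = 1

Answer: cursor 1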